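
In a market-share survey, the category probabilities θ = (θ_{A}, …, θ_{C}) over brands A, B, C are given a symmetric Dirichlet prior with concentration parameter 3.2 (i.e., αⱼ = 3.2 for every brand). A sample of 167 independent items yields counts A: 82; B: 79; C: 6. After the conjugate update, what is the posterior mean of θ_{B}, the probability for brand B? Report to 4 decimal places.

The Dirichlet prior is conjugate to the Multinomial likelihood: each posterior αⱼ = prior αⱼ + observed count nⱼ.
Posterior concentration: (85.2, 82.2, 9.2), total = 176.6.
E[θ_{B}|data] = α_{B}/Σα = 82.2/176.6 = 0.4655.

0.4655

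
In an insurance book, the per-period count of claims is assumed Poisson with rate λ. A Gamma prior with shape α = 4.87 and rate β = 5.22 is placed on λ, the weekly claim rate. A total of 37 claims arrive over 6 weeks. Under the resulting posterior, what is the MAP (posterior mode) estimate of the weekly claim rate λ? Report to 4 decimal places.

3.6426

With a Gamma(shape α, rate β) prior, the Poisson likelihood is conjugate: the posterior is Gamma(α + ΣXᵢ, β + n).
Posterior: Gamma(α+S, β+n) = Gamma(4.87+37, 5.22+6) = Gamma(41.87, 11.22).
Mode of Gamma(α,β) for α≥1 is (α−1)/β = 40.87/11.22 = 3.6426.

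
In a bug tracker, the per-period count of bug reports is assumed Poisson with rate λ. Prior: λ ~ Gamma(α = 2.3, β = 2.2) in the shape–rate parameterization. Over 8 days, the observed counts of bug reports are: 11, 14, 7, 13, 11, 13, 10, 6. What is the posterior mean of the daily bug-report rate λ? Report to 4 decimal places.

8.5588

With a Gamma(shape α, rate β) prior, the Poisson likelihood is conjugate: the posterior is Gamma(α + ΣXᵢ, β + n).
Sum of counts S = 85 over n = 8 days.
Posterior: Gamma(α+S, β+n) = Gamma(2.3+85, 2.2+8) = Gamma(87.3, 10.2).
Posterior mean = α/β = 87.3/10.2 = 8.5588.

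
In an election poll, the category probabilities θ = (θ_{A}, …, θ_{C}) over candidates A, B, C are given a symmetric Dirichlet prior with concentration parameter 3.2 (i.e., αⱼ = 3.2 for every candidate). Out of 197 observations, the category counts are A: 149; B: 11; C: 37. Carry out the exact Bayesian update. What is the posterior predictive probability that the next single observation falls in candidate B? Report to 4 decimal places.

0.0687

The Dirichlet prior is conjugate to the Multinomial likelihood: each posterior αⱼ = prior αⱼ + observed count nⱼ.
Posterior concentration: (152.2, 14.2, 40.2), total = 206.6.
P(next = B | data) = α_{B}/Σα = 0.0687.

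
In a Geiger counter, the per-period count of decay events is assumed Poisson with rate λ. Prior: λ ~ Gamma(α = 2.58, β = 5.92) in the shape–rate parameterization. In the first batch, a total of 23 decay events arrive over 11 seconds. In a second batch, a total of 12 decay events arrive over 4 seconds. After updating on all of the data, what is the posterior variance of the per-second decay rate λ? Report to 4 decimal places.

With a Gamma(shape α, rate β) prior, the Poisson likelihood is conjugate: the posterior is Gamma(α + ΣXᵢ, β + n).
After batch 1: Gamma(α+S, β+n) = Gamma(2.58+23, 5.92+11) = Gamma(25.58, 16.92).
After batch 2: Gamma(α+S, β+n) = Gamma(25.58+12, 16.92+4) = Gamma(37.58, 20.92).
Var = α/β² = 37.58/20.92² = 0.0859.

0.0859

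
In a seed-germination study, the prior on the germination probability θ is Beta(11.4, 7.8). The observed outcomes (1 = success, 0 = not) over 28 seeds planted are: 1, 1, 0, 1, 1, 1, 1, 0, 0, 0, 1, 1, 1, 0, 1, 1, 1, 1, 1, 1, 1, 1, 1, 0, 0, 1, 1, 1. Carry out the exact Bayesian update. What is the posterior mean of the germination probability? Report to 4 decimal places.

0.6864

The Beta prior is conjugate to a Binomial/Bernoulli likelihood; the update adds successes to α and failures to β.
Posterior: Beta(α+k, β+n−k) = Beta(11.4+21, 7.8+7) = Beta(32.4, 14.8).
Posterior mean = α/(α+β) = 32.4/47.2 = 0.6864.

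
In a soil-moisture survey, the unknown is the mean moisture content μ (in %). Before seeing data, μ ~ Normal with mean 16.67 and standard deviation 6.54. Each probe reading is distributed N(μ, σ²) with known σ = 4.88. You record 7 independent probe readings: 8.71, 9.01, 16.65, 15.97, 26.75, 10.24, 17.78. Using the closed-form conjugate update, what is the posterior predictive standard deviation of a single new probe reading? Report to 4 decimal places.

For Normal data with known variance σ², a Normal(μ₀, σ₀²) prior on μ is conjugate. Posterior precision = 1/σ₀² + n/σ²; posterior mean is the precision-weighted average of μ₀ and x̄.
σ₀² = 6.54² = 42.7716, σ² = 4.88² = 23.8144; σ² + n·σ₀² = 23.8144 + 7·42.7716 = 323.2156.
Posterior precision = 1/σ₀² + n/σ² = 1/42.7716 + 7/23.8144 = (σ² + n·σ₀²)/(σ₀²σ²) = 323.2156/(42.7716·23.8144); posterior variance σₙ² = σ₀²σ²/(σ² + n·σ₀²) = 42.7716·23.8144/323.2156 = 3.151395.
Predictive variance for one new observation = σₙ² + σ² = 42.7716·23.8144/323.2156 + 23.8144 = σ²·(σ₀² + 323.2156)/323.2156 = 23.8144·365.9872/323.2156 = 26.965795; SD = √(23.8144·365.9872/323.2156) = 5.1929.

5.1929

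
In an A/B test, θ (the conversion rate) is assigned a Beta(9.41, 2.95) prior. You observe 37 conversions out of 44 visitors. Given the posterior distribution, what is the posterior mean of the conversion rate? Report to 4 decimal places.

0.8235

The Beta prior is conjugate to a Binomial/Bernoulli likelihood; the update adds successes to α and failures to β.
Posterior: Beta(α+k, β+n−k) = Beta(9.41+37, 2.95+7) = Beta(46.41, 9.95).
Posterior mean = α/(α+β) = 46.41/56.36 = 0.8235.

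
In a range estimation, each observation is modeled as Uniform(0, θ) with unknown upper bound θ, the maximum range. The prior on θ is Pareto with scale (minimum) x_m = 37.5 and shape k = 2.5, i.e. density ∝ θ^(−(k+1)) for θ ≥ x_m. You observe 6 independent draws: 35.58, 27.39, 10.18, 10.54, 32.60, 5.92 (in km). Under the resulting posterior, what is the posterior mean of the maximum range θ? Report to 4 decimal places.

42.5000

A Pareto(scale x_m, shape k) prior on the upper bound θ of Uniform(0, θ) is conjugate: posterior is Pareto(max(x_m, max xᵢ), k + n).
Sample maximum = 35.58; prior scale x_m = 37.5 → posterior scale = max = 37.50.
Posterior shape = 2.5 + 6 = 8.5.
E[θ|data] = k·x_m/(k−1) = 8.5·37.50/7.5 = 42.5000.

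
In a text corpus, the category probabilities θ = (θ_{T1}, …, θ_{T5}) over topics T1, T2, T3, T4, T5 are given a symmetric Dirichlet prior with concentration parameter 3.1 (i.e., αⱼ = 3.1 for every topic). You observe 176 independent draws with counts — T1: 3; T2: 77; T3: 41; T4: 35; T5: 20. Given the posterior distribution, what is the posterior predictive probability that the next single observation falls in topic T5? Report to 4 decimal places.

The Dirichlet prior is conjugate to the Multinomial likelihood: each posterior αⱼ = prior αⱼ + observed count nⱼ.
Posterior concentration: (6.1, 80.1, 44.1, 38.1, 23.1), total = 191.5.
P(next = T5 | data) = α_{T5}/Σα = 0.1206.

0.1206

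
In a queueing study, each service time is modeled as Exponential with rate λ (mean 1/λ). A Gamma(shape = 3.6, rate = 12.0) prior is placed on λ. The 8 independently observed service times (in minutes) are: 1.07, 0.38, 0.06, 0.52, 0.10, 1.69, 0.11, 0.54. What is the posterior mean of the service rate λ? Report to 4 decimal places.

With a Gamma(shape α, rate β) prior on the exponential rate λ, the posterior after n observations with total T = Σxᵢ is Gamma(α+n, β+T).
Sum of observations T = 4.47 minutes; n = 8.
Posterior: Gamma(3.6+8, 12.0+4.47) = Gamma(11.6, 16.47).
Posterior mean of λ = α/β = 11.6/16.47 = 0.7043.

0.7043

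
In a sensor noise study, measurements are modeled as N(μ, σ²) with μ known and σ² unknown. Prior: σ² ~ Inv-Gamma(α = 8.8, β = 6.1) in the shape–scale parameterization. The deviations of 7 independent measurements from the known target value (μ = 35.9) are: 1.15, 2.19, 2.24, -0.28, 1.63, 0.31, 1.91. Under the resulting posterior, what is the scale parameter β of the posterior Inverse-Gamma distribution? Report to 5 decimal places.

14.90785

With known mean μ and an Inverse-Gamma(α, β) prior on σ², the Normal likelihood is conjugate: posterior is Inv-Gamma(α + n/2, β + Σ(xᵢ−μ)²/2).
Σ(xᵢ−μ)² = (1.15)² + (2.19)² + (2.24)² + (-0.28)² + (1.63)² + (0.31)² + (1.91)² = 17.6157.
Posterior: Inv-Gamma(8.8 + 7/2, 6.1 + 17.6157/2) = Inv-Gamma(12.30, 14.90785).
Posterior β = 14.90785.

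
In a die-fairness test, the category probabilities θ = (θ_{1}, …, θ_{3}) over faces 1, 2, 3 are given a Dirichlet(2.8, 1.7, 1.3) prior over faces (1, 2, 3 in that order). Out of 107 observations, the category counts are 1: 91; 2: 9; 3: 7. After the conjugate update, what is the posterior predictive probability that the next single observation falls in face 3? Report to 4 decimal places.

0.0736

The Dirichlet prior is conjugate to the Multinomial likelihood: each posterior αⱼ = prior αⱼ + observed count nⱼ.
Posterior concentration: (93.8, 10.7, 8.3), total = 112.8.
P(next = 3 | data) = α_{3}/Σα = 0.0736.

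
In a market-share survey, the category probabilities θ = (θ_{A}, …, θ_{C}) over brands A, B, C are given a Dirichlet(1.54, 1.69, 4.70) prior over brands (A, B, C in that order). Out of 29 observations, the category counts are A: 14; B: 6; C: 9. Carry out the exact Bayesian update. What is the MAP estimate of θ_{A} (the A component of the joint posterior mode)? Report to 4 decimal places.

0.4285

The Dirichlet prior is conjugate to the Multinomial likelihood: each posterior αⱼ = prior αⱼ + observed count nⱼ.
Posterior concentration: (15.54, 7.69, 13.70), total = 36.93.
Joint mode component: (α_{A}−1)/(Σα−K) = 14.54/33.93 = 0.4285.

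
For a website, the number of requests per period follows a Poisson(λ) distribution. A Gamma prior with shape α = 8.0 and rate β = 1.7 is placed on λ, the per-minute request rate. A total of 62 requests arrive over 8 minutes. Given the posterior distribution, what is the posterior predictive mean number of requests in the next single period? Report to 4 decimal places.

With a Gamma(shape α, rate β) prior, the Poisson likelihood is conjugate: the posterior is Gamma(α + ΣXᵢ, β + n).
Posterior: Gamma(α+S, β+n) = Gamma(8.0+62, 1.7+8) = Gamma(70.0, 9.7).
The predictive distribution for one future period is NegBinom with mean α/β = 7.2165.

7.2165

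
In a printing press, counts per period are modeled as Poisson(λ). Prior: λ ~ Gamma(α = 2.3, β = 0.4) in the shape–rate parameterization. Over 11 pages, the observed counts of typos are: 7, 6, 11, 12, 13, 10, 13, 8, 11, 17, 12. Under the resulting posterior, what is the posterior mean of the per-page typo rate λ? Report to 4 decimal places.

10.7281

With a Gamma(shape α, rate β) prior, the Poisson likelihood is conjugate: the posterior is Gamma(α + ΣXᵢ, β + n).
Sum of counts S = 120 over n = 11 pages.
Posterior: Gamma(α+S, β+n) = Gamma(2.3+120, 0.4+11) = Gamma(122.3, 11.4).
Posterior mean = α/β = 122.3/11.4 = 10.7281.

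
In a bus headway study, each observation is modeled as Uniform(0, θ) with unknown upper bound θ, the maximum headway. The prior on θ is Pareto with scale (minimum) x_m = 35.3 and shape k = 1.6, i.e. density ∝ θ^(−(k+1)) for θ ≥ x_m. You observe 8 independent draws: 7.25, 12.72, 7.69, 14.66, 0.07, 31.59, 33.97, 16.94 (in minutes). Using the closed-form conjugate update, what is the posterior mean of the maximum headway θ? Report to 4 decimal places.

A Pareto(scale x_m, shape k) prior on the upper bound θ of Uniform(0, θ) is conjugate: posterior is Pareto(max(x_m, max xᵢ), k + n).
Sample maximum = 33.97; prior scale x_m = 35.3 → posterior scale = max = 35.30.
Posterior shape = 1.6 + 8 = 9.6.
E[θ|data] = k·x_m/(k−1) = 9.6·35.30/8.6 = 39.4047.

39.4047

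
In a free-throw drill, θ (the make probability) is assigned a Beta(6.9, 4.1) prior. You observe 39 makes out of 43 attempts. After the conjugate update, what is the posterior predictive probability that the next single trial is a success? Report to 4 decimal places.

The Beta prior is conjugate to a Binomial/Bernoulli likelihood; the update adds successes to α and failures to β.
Posterior: Beta(α+k, β+n−k) = Beta(6.9+39, 4.1+4) = Beta(45.9, 8.1).
For a single future Bernoulli trial, P(success | data) = α/(α+β) = 0.8500.

0.8500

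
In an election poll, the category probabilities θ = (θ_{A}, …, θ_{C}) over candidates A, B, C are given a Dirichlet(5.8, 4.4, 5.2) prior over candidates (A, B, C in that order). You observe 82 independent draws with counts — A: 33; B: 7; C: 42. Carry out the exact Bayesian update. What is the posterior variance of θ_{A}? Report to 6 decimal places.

The Dirichlet prior is conjugate to the Multinomial likelihood: each posterior αⱼ = prior αⱼ + observed count nⱼ.
Posterior concentration: (38.8, 11.4, 47.2), total = 97.4.
Var[θ_j] = α_j(Σα−α_j)/((Σα)²(Σα+1)) = 38.8·58.6/(97.4²·98.4) = 0.002436.

0.002436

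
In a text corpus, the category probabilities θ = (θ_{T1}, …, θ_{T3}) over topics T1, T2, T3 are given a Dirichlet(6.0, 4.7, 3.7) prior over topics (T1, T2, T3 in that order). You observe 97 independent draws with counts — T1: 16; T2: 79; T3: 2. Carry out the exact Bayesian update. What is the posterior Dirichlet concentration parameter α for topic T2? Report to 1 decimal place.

83.7

The Dirichlet prior is conjugate to the Multinomial likelihood: each posterior αⱼ = prior αⱼ + observed count nⱼ.
Posterior concentration: (22.0, 83.7, 5.7), total = 111.4.
α_{T2} = 4.7 + 79 = 83.7.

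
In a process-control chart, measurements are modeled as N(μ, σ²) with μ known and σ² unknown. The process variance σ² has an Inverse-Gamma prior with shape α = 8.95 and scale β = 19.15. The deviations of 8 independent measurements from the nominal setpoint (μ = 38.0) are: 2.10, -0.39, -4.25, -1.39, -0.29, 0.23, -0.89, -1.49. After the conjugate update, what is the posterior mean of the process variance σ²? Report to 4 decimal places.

2.7618

With known mean μ and an Inverse-Gamma(α, β) prior on σ², the Normal likelihood is conjugate: posterior is Inv-Gamma(α + n/2, β + Σ(xᵢ−μ)²/2).
Σ(xᵢ−μ)² = (2.10)² + (-0.39)² + (-4.25)² + (-1.39)² + (-0.29)² + (0.23)² + (-0.89)² + (-1.49)² = 27.7059.
Posterior: Inv-Gamma(8.95 + 8/2, 19.15 + 27.7059/2) = Inv-Gamma(12.95, 33.00295).
E[σ²|data] = β/(α−1) = 33.00295/11.95 = 2.7618.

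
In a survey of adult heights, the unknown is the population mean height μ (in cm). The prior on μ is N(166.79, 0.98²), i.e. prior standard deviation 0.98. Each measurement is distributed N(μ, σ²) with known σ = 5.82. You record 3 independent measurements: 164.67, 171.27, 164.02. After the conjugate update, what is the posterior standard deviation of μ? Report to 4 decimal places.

0.9408

For Normal data with known variance σ², a Normal(μ₀, σ₀²) prior on μ is conjugate. Posterior precision = 1/σ₀² + n/σ²; posterior mean is the precision-weighted average of μ₀ and x̄.
σ₀² = 0.98² = 0.9604, σ² = 5.82² = 33.8724; σ² + n·σ₀² = 33.8724 + 3·0.9604 = 36.7536.
Posterior precision = 1/σ₀² + n/σ² = 1/0.9604 + 3/33.8724 = (σ² + n·σ₀²)/(σ₀²σ²) = 36.7536/(0.9604·33.8724); posterior variance σₙ² = σ₀²σ²/(σ² + n·σ₀²) = 0.9604·33.8724/36.7536 = 0.885112.
Posterior SD = √σₙ² = √(0.9604·33.8724/36.7536) = 0.9408.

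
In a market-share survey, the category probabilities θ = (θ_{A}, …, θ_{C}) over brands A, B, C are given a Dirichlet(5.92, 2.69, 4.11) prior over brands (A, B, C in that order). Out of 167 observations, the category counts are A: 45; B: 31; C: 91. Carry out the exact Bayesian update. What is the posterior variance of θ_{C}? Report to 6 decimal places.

The Dirichlet prior is conjugate to the Multinomial likelihood: each posterior αⱼ = prior αⱼ + observed count nⱼ.
Posterior concentration: (50.92, 33.69, 95.11), total = 179.72.
Var[θ_j] = α_j(Σα−α_j)/((Σα)²(Σα+1)) = 95.11·84.61/(179.72²·180.72) = 0.001379.

0.001379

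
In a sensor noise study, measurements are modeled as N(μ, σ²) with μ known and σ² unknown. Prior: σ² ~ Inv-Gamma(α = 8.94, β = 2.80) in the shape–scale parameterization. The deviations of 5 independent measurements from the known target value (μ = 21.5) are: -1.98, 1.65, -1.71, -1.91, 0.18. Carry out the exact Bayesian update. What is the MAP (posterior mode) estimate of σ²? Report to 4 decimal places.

With known mean μ and an Inverse-Gamma(α, β) prior on σ², the Normal likelihood is conjugate: posterior is Inv-Gamma(α + n/2, β + Σ(xᵢ−μ)²/2).
Σ(xᵢ−μ)² = (-1.98)² + (1.65)² + (-1.71)² + (-1.91)² + (0.18)² = 13.2475.
Posterior: Inv-Gamma(8.94 + 5/2, 2.80 + 13.2475/2) = Inv-Gamma(11.44, 9.42375).
Mode = β/(α+1) = 9.42375/12.44 = 0.7575.

0.7575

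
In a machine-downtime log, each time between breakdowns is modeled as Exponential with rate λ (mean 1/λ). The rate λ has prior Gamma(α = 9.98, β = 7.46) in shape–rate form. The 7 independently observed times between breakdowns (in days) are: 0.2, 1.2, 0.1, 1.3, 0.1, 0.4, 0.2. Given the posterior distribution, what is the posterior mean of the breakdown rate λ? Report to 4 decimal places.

1.5493

With a Gamma(shape α, rate β) prior on the exponential rate λ, the posterior after n observations with total T = Σxᵢ is Gamma(α+n, β+T).
Sum of observations T = 3.5 days; n = 7.
Posterior: Gamma(9.98+7, 7.46+3.5) = Gamma(16.98, 10.96).
Posterior mean of λ = α/β = 16.98/10.96 = 1.5493.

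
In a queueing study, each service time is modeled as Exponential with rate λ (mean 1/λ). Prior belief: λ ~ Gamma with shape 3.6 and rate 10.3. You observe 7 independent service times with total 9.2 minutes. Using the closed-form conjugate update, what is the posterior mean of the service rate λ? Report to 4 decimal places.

With a Gamma(shape α, rate β) prior on the exponential rate λ, the posterior after n observations with total T = Σxᵢ is Gamma(α+n, β+T).
Posterior: Gamma(3.6+7, 10.3+9.2) = Gamma(10.6, 19.5).
Posterior mean of λ = α/β = 10.6/19.5 = 0.5436.

0.5436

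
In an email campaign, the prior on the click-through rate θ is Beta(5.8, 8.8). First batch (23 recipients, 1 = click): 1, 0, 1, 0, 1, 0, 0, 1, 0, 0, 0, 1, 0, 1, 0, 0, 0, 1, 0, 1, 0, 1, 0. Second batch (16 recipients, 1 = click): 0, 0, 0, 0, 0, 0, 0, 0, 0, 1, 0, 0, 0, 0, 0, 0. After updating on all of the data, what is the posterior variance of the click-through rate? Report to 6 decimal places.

0.003807

The Beta prior is conjugate to a Binomial/Bernoulli likelihood; the update adds successes to α and failures to β.
After batch 1: Beta(5.8+9, 8.8+14) = Beta(14.8, 22.8).
After batch 2: Beta(14.8+1, 22.8+15) = Beta(15.8, 37.8).
Var = αβ/((α+β)²(α+β+1)) = 15.8·37.8/(53.6²·54.6) = 0.003807.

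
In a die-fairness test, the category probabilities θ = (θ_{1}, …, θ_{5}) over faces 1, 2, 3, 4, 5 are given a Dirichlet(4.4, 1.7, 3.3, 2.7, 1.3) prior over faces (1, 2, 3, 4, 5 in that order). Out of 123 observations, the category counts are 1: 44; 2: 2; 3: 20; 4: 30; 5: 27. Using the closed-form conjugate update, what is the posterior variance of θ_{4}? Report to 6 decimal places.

The Dirichlet prior is conjugate to the Multinomial likelihood: each posterior αⱼ = prior αⱼ + observed count nⱼ.
Posterior concentration: (48.4, 3.7, 23.3, 32.7, 28.3), total = 136.4.
Var[θ_j] = α_j(Σα−α_j)/((Σα)²(Σα+1)) = 32.7·103.7/(136.4²·137.4) = 0.001327.

0.001327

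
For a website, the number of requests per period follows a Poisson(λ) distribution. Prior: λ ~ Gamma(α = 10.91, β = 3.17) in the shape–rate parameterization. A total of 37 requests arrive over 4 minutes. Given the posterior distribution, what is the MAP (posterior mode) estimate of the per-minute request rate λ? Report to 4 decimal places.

With a Gamma(shape α, rate β) prior, the Poisson likelihood is conjugate: the posterior is Gamma(α + ΣXᵢ, β + n).
Posterior: Gamma(α+S, β+n) = Gamma(10.91+37, 3.17+4) = Gamma(47.91, 7.17).
Mode of Gamma(α,β) for α≥1 is (α−1)/β = 46.91/7.17 = 6.5425.

6.5425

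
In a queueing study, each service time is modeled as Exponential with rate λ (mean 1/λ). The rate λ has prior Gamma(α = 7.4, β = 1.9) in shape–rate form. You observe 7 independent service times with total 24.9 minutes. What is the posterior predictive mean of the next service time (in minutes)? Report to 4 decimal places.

With a Gamma(shape α, rate β) prior on the exponential rate λ, the posterior after n observations with total T = Σxᵢ is Gamma(α+n, β+T).
Posterior: Gamma(7.4+7, 1.9+24.9) = Gamma(14.4, 26.8).
The predictive distribution for the next observation is Lomax; its mean is β/(α−1) = 26.8/13.4 = 2.0000.

2.0000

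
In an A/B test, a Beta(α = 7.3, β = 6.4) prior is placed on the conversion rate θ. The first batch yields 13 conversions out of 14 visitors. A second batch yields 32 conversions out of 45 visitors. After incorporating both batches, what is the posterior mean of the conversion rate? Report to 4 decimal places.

0.7194

The Beta prior is conjugate to a Binomial/Bernoulli likelihood; the update adds successes to α and failures to β.
After batch 1: Beta(7.3+13, 6.4+1) = Beta(20.3, 7.4).
After batch 2: Beta(20.3+32, 7.4+13) = Beta(52.3, 20.4).
Posterior mean = α/(α+β) = 52.3/72.7 = 0.7194.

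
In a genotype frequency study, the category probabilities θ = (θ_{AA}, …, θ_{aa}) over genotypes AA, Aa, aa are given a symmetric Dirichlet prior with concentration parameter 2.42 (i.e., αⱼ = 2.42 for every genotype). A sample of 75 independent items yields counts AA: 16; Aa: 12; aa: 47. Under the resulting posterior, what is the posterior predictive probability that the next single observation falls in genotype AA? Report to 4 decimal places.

0.2239

The Dirichlet prior is conjugate to the Multinomial likelihood: each posterior αⱼ = prior αⱼ + observed count nⱼ.
Posterior concentration: (18.42, 14.42, 49.42), total = 82.26.
P(next = AA | data) = α_{AA}/Σα = 0.2239.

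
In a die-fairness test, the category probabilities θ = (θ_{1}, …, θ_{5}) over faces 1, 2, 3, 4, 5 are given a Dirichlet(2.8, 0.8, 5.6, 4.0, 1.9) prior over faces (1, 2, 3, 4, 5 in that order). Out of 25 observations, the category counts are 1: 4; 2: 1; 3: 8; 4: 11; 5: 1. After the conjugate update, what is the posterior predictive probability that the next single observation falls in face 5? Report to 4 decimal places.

The Dirichlet prior is conjugate to the Multinomial likelihood: each posterior αⱼ = prior αⱼ + observed count nⱼ.
Posterior concentration: (6.8, 1.8, 13.6, 15.0, 2.9), total = 40.1.
P(next = 5 | data) = α_{5}/Σα = 0.0723.

0.0723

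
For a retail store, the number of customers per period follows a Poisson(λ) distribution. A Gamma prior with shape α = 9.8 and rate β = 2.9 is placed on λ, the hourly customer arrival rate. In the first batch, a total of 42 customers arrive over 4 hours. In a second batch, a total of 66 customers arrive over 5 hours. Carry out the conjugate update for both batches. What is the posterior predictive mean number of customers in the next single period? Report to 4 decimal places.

9.8992

With a Gamma(shape α, rate β) prior, the Poisson likelihood is conjugate: the posterior is Gamma(α + ΣXᵢ, β + n).
After batch 1: Gamma(α+S, β+n) = Gamma(9.8+42, 2.9+4) = Gamma(51.8, 6.9).
After batch 2: Gamma(α+S, β+n) = Gamma(51.8+66, 6.9+5) = Gamma(117.8, 11.9).
The predictive distribution for one future period is NegBinom with mean α/β = 9.8992.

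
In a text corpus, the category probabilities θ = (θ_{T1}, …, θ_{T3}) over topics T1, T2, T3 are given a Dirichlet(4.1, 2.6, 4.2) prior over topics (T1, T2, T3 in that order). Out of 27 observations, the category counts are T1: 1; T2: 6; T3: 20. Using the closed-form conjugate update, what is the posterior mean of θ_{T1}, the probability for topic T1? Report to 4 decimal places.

The Dirichlet prior is conjugate to the Multinomial likelihood: each posterior αⱼ = prior αⱼ + observed count nⱼ.
Posterior concentration: (5.1, 8.6, 24.2), total = 37.9.
E[θ_{T1}|data] = α_{T1}/Σα = 5.1/37.9 = 0.1346.

0.1346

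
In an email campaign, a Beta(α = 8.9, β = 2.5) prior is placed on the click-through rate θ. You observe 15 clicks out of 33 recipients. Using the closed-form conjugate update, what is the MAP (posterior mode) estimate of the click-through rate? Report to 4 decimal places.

0.5401

The Beta prior is conjugate to a Binomial/Bernoulli likelihood; the update adds successes to α and failures to β.
Posterior: Beta(α+k, β+n−k) = Beta(8.9+15, 2.5+18) = Beta(23.9, 20.5).
Mode of Beta(a,b) for a,b>1 is (a−1)/(a+b−2) = 22.9/42.4 = 0.5401.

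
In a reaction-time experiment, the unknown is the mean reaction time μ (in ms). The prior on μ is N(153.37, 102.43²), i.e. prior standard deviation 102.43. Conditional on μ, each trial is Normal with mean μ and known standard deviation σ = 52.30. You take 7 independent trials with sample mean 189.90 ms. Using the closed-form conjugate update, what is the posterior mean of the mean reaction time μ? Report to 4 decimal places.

188.5883

For Normal data with known variance σ², a Normal(μ₀, σ₀²) prior on μ is conjugate. Posterior precision = 1/σ₀² + n/σ²; posterior mean is the precision-weighted average of μ₀ and x̄.
n·x̄ = 7·189.90 = 1329.3.
σ₀² = 102.43² = 10491.9049, σ² = 52.30² = 2735.29; σ² + n·σ₀² = 2735.29 + 7·10491.9049 = 76178.6243.
Posterior mean = (μ₀/σ₀² + n·x̄/σ²)/(1/σ₀² + n/σ²) = (σ²·μ₀ + σ₀²·n·x̄)/(σ² + n·σ₀²) = (2735.29·153.37 + 10491.9049·1329.3)/76178.6243 = 14366400.61087/76178.6243 = 188.5883.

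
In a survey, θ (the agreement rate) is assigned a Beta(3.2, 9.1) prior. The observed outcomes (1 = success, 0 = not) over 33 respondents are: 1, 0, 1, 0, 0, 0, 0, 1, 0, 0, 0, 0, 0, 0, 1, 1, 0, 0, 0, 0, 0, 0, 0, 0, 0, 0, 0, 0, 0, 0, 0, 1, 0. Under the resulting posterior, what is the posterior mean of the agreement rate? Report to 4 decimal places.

0.2031

The Beta prior is conjugate to a Binomial/Bernoulli likelihood; the update adds successes to α and failures to β.
Posterior: Beta(α+k, β+n−k) = Beta(3.2+6, 9.1+27) = Beta(9.2, 36.1).
Posterior mean = α/(α+β) = 9.2/45.3 = 0.2031.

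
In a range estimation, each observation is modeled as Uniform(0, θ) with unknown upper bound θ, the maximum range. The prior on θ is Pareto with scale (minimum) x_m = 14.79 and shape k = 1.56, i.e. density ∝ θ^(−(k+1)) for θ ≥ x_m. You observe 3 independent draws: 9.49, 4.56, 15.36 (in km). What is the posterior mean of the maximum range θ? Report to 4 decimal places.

A Pareto(scale x_m, shape k) prior on the upper bound θ of Uniform(0, θ) is conjugate: posterior is Pareto(max(x_m, max xᵢ), k + n).
Sample maximum = 15.36; prior scale x_m = 14.79 → posterior scale = max = 15.36.
Posterior shape = 1.56 + 3 = 4.56.
E[θ|data] = k·x_m/(k−1) = 4.56·15.36/3.56 = 19.6746.

19.6746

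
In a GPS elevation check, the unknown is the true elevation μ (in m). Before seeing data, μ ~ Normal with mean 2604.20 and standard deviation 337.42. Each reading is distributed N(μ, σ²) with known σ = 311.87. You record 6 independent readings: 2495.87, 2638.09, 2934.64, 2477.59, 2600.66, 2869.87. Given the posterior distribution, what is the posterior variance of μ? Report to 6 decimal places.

For Normal data with known variance σ², a Normal(μ₀, σ₀²) prior on μ is conjugate. Posterior precision = 1/σ₀² + n/σ²; posterior mean is the precision-weighted average of μ₀ and x̄.
σ₀² = 337.42² = 113852.2564, σ² = 311.87² = 97262.8969; σ² + n·σ₀² = 97262.8969 + 6·113852.2564 = 780376.4353.
Posterior precision = 1/σ₀² + n/σ² = 1/113852.2564 + 6/97262.8969 = (σ² + n·σ₀²)/(σ₀²σ²) = 780376.4353/(113852.2564·97262.8969); posterior variance σₙ² = σ₀²σ²/(σ² + n·σ₀²) = 113852.2564·97262.8969/780376.4353 = 14190.075168.

14190.075168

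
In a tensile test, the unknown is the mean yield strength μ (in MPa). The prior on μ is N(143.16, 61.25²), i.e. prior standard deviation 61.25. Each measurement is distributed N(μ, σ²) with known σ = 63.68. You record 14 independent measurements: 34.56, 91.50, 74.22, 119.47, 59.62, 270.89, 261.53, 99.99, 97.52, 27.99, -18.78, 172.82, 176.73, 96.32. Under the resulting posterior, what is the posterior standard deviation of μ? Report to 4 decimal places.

For Normal data with known variance σ², a Normal(μ₀, σ₀²) prior on μ is conjugate. Posterior precision = 1/σ₀² + n/σ²; posterior mean is the precision-weighted average of μ₀ and x̄.
σ₀² = 61.25² = 3751.5625, σ² = 63.68² = 4055.1424; σ² + n·σ₀² = 4055.1424 + 14·3751.5625 = 56577.0174.
Posterior precision = 1/σ₀² + n/σ² = 1/3751.5625 + 14/4055.1424 = (σ² + n·σ₀²)/(σ₀²σ²) = 56577.0174/(3751.5625·4055.1424); posterior variance σₙ² = σ₀²σ²/(σ² + n·σ₀²) = 3751.5625·4055.1424/56577.0174 = 268.892226.
Posterior SD = √σₙ² = √(3751.5625·4055.1424/56577.0174) = 16.3979.

16.3979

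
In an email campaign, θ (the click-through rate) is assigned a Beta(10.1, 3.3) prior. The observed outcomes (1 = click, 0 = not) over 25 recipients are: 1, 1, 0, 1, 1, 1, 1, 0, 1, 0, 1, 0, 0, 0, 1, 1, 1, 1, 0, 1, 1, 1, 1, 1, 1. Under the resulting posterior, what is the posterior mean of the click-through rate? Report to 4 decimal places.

0.7318

The Beta prior is conjugate to a Binomial/Bernoulli likelihood; the update adds successes to α and failures to β.
Posterior: Beta(α+k, β+n−k) = Beta(10.1+18, 3.3+7) = Beta(28.1, 10.3).
Posterior mean = α/(α+β) = 28.1/38.4 = 0.7318.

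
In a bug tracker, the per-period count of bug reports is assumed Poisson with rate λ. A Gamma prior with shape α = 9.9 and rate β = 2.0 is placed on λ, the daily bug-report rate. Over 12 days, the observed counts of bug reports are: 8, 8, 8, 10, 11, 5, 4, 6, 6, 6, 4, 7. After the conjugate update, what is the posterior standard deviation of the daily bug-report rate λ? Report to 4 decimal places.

With a Gamma(shape α, rate β) prior, the Poisson likelihood is conjugate: the posterior is Gamma(α + ΣXᵢ, β + n).
Sum of counts S = 83 over n = 12 days.
Posterior: Gamma(α+S, β+n) = Gamma(9.9+83, 2.0+12) = Gamma(92.9, 14.0).
SD = √α/β = √92.9/14.0 = 0.6885.

0.6885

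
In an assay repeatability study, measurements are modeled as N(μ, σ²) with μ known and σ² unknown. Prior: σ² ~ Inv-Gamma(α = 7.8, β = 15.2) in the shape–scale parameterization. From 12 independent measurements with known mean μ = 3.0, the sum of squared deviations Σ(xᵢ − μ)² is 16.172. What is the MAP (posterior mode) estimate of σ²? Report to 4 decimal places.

With known mean μ and an Inverse-Gamma(α, β) prior on σ², the Normal likelihood is conjugate: posterior is Inv-Gamma(α + n/2, β + Σ(xᵢ−μ)²/2).
Posterior: Inv-Gamma(7.8 + 12/2, 15.2 + 16.172/2) = Inv-Gamma(13.80, 23.2860).
Mode = β/(α+1) = 23.2860/14.80 = 1.5734.

1.5734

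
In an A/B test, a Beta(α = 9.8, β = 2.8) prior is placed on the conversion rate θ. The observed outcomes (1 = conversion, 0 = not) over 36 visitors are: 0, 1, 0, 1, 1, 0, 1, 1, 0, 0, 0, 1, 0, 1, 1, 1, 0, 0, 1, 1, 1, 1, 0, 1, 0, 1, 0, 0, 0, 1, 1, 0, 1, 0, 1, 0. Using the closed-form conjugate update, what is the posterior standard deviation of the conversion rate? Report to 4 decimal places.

0.0698

The Beta prior is conjugate to a Binomial/Bernoulli likelihood; the update adds successes to α and failures to β.
Posterior: Beta(α+k, β+n−k) = Beta(9.8+19, 2.8+17) = Beta(28.8, 19.8).
Var = αβ/((α+β)²(α+β+1)) = 28.8·19.8/(48.6²·49.6) = 0.00486747; SD = √0.00486747 = 0.0698.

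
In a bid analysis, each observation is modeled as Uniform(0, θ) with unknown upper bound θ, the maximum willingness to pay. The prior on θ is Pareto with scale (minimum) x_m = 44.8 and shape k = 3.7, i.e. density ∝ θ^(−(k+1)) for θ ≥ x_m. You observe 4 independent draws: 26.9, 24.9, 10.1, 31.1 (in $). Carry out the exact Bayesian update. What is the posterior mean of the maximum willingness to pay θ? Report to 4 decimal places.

51.4866

A Pareto(scale x_m, shape k) prior on the upper bound θ of Uniform(0, θ) is conjugate: posterior is Pareto(max(x_m, max xᵢ), k + n).
Sample maximum = 31.1; prior scale x_m = 44.8 → posterior scale = max = 44.8.
Posterior shape = 3.7 + 4 = 7.7.
E[θ|data] = k·x_m/(k−1) = 7.7·44.8/6.7 = 51.4866.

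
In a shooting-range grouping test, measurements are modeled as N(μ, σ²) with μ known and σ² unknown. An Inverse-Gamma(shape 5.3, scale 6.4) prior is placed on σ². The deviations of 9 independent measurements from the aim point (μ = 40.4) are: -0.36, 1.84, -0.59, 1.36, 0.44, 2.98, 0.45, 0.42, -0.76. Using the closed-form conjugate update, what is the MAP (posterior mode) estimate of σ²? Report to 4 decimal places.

1.3215

With known mean μ and an Inverse-Gamma(α, β) prior on σ², the Normal likelihood is conjugate: posterior is Inv-Gamma(α + n/2, β + Σ(xᵢ−μ)²/2).
Σ(xᵢ−μ)² = (-0.36)² + (1.84)² + (-0.59)² + (1.36)² + (0.44)² + (2.98)² + (0.45)² + (0.42)² + (-0.76)² = 15.7434.
Posterior: Inv-Gamma(5.3 + 9/2, 6.4 + 15.7434/2) = Inv-Gamma(9.80, 14.27170).
Mode = β/(α+1) = 14.27170/10.80 = 1.3215.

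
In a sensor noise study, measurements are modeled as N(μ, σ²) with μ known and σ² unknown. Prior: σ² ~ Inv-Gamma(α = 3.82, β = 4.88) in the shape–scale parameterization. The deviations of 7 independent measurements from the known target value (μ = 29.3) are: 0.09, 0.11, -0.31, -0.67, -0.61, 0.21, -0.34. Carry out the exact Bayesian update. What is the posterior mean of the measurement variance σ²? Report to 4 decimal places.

With known mean μ and an Inverse-Gamma(α, β) prior on σ², the Normal likelihood is conjugate: posterior is Inv-Gamma(α + n/2, β + Σ(xᵢ−μ)²/2).
Σ(xᵢ−μ)² = (0.09)² + (0.11)² + (-0.31)² + (-0.67)² + (-0.61)² + (0.21)² + (-0.34)² = 1.0970.
Posterior: Inv-Gamma(3.82 + 7/2, 4.88 + 1.0970/2) = Inv-Gamma(7.32, 5.42850).
E[σ²|data] = β/(α−1) = 5.42850/6.32 = 0.8589.

0.8589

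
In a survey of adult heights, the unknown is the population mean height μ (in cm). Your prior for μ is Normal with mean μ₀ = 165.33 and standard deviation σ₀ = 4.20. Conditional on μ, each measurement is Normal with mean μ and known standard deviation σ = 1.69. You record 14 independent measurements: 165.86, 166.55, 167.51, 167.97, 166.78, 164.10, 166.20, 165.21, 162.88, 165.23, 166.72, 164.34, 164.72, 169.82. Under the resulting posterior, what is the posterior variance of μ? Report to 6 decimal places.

0.201675

For Normal data with known variance σ², a Normal(μ₀, σ₀²) prior on μ is conjugate. Posterior precision = 1/σ₀² + n/σ²; posterior mean is the precision-weighted average of μ₀ and x̄.
σ₀² = 4.20² = 17.64, σ² = 1.69² = 2.8561; σ² + n·σ₀² = 2.8561 + 14·17.64 = 249.8161.
Posterior precision = 1/σ₀² + n/σ² = 1/17.64 + 14/2.8561 = (σ² + n·σ₀²)/(σ₀²σ²) = 249.8161/(17.64·2.8561); posterior variance σₙ² = σ₀²σ²/(σ² + n·σ₀²) = 17.64·2.8561/249.8161 = 0.201675.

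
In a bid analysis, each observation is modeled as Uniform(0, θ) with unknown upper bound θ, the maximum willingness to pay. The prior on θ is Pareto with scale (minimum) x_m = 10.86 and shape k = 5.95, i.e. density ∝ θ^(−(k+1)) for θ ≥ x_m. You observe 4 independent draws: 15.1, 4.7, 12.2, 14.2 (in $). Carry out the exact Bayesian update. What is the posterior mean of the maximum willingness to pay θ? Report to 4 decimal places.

A Pareto(scale x_m, shape k) prior on the upper bound θ of Uniform(0, θ) is conjugate: posterior is Pareto(max(x_m, max xᵢ), k + n).
Sample maximum = 15.1; prior scale x_m = 10.86 → posterior scale = max = 15.10.
Posterior shape = 5.95 + 4 = 9.95.
E[θ|data] = k·x_m/(k−1) = 9.95·15.10/8.95 = 16.7872.

16.7872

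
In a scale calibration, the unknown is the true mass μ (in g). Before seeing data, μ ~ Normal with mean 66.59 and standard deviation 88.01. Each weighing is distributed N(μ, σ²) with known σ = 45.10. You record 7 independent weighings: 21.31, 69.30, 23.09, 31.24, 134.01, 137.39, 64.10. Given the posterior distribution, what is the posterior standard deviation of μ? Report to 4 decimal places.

16.7352

For Normal data with known variance σ², a Normal(μ₀, σ₀²) prior on μ is conjugate. Posterior precision = 1/σ₀² + n/σ²; posterior mean is the precision-weighted average of μ₀ and x̄.
σ₀² = 88.01² = 7745.7601, σ² = 45.10² = 2034.01; σ² + n·σ₀² = 2034.01 + 7·7745.7601 = 56254.3307.
Posterior precision = 1/σ₀² + n/σ² = 1/7745.7601 + 7/2034.01 = (σ² + n·σ₀²)/(σ₀²σ²) = 56254.3307/(7745.7601·2034.01); posterior variance σₙ² = σ₀²σ²/(σ² + n·σ₀²) = 7745.7601·2034.01/56254.3307 = 280.066500.
Posterior SD = √σₙ² = √(7745.7601·2034.01/56254.3307) = 16.7352.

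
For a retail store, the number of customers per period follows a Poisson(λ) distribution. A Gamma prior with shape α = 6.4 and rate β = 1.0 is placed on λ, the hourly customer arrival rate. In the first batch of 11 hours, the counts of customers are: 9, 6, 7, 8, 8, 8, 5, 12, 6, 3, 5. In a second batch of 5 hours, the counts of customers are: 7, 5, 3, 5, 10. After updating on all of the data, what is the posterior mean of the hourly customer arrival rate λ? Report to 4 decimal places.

6.6706

With a Gamma(shape α, rate β) prior, the Poisson likelihood is conjugate: the posterior is Gamma(α + ΣXᵢ, β + n).
Batch 1: sum of counts S = 77 over n = 11 hours.
After batch 1: Gamma(α+S, β+n) = Gamma(6.4+77, 1.0+11) = Gamma(83.4, 12.0).
Batch 2: sum of counts S = 30 over n = 5 hours.
After batch 2: Gamma(α+S, β+n) = Gamma(83.4+30, 12.0+5) = Gamma(113.4, 17.0).
Posterior mean = α/β = 113.4/17.0 = 6.6706.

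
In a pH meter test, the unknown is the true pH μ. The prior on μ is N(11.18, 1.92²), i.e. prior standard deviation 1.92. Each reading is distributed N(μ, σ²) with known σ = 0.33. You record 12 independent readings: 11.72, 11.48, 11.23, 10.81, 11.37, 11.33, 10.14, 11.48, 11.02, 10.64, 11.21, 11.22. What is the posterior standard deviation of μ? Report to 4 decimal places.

For Normal data with known variance σ², a Normal(μ₀, σ₀²) prior on μ is conjugate. Posterior precision = 1/σ₀² + n/σ²; posterior mean is the precision-weighted average of μ₀ and x̄.
σ₀² = 1.92² = 3.6864, σ² = 0.33² = 0.1089; σ² + n·σ₀² = 0.1089 + 12·3.6864 = 44.3457.
Posterior precision = 1/σ₀² + n/σ² = 1/3.6864 + 12/0.1089 = (σ² + n·σ₀²)/(σ₀²σ²) = 44.3457/(3.6864·0.1089); posterior variance σₙ² = σ₀²σ²/(σ² + n·σ₀²) = 3.6864·0.1089/44.3457 = 0.009053.
Posterior SD = √σₙ² = √(3.6864·0.1089/44.3457) = 0.0951.

0.0951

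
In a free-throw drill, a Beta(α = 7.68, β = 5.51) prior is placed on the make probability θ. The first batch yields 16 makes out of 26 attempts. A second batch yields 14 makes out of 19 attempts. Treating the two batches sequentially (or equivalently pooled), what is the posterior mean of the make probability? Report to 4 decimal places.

0.6475

The Beta prior is conjugate to a Binomial/Bernoulli likelihood; the update adds successes to α and failures to β.
After batch 1: Beta(7.68+16, 5.51+10) = Beta(23.68, 15.51).
After batch 2: Beta(23.68+14, 15.51+5) = Beta(37.68, 20.51).
Posterior mean = α/(α+β) = 37.68/58.19 = 0.6475.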